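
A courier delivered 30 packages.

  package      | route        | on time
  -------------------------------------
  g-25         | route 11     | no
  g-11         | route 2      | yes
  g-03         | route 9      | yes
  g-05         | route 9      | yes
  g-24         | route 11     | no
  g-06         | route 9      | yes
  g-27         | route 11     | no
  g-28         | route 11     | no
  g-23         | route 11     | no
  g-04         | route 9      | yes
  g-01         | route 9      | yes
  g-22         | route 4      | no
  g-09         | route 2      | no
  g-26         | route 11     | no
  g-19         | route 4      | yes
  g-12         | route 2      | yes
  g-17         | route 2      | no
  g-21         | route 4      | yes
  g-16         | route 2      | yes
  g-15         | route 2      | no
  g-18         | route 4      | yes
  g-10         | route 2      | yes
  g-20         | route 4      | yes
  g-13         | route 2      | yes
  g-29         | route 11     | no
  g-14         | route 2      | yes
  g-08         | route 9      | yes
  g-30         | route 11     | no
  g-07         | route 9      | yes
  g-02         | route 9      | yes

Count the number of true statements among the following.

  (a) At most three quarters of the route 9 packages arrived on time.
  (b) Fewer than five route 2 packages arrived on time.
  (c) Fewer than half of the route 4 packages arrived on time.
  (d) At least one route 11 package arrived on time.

0

(a) route 9: |A| = 8, |A ∩ B| = 8; needs |A ∩ B| / |A| ≤ 3/4 — false.
(b) route 2: |A| = 9, |A ∩ B| = 6; needs |A ∩ B| < 5 — false.
(c) route 4: |A| = 5, |A ∩ B| = 4; needs |A ∩ B| < |A ∖ B| — false.
(d) route 11: |A| = 8, |A ∩ B| = 0; needs A ∩ B ≠ ∅ (|A ∩ B| ≥ 1) — false.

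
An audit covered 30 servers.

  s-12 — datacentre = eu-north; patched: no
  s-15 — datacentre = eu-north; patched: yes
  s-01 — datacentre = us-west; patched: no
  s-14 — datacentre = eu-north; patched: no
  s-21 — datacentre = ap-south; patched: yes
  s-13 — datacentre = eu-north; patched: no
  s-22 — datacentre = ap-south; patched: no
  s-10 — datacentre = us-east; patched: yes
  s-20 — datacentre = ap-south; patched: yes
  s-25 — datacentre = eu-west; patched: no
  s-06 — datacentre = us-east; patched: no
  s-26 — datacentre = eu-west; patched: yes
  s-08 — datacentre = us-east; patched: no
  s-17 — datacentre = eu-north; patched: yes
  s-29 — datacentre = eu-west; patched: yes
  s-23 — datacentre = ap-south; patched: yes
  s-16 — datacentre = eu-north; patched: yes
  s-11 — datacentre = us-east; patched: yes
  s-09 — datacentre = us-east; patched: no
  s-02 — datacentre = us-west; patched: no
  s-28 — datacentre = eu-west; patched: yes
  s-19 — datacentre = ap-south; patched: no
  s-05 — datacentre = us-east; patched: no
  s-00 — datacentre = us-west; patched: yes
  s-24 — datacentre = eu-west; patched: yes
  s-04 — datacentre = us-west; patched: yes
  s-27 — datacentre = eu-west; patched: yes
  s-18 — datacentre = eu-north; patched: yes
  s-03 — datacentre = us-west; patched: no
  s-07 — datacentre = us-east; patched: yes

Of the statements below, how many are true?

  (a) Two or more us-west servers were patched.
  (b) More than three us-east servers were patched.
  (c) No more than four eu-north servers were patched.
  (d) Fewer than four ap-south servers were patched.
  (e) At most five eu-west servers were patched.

4

(a) us-west: |A| = 5, |A ∩ B| = 2; needs |A ∩ B| ≥ 2 — true.
(b) us-east: |A| = 7, |A ∩ B| = 3; needs |A ∩ B| > 3 — false.
(c) eu-north: |A| = 7, |A ∩ B| = 4; needs |A ∩ B| ≤ 4 — true.
(d) ap-south: |A| = 5, |A ∩ B| = 3; needs |A ∩ B| < 4 — true.
(e) eu-west: |A| = 6, |A ∩ B| = 5; needs |A ∩ B| ≤ 5 — true.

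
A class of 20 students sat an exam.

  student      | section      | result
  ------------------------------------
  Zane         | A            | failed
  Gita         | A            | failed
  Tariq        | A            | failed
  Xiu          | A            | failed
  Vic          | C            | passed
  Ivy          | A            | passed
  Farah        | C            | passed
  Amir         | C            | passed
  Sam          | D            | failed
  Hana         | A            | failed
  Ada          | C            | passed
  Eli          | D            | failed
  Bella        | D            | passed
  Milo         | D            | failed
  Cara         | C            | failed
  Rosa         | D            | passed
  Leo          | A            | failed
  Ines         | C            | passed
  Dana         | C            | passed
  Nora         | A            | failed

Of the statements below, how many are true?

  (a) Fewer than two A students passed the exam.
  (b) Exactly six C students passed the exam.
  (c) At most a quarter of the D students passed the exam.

(a) A: |A| = 8, |A ∩ B| = 1; needs |A ∩ B| < 2 — true.
(b) C: |A| = 7, |A ∩ B| = 6; needs |A ∩ B| = 6 — true.
(c) D: |A| = 5, |A ∩ B| = 2; needs |A ∩ B| / |A| ≤ 1/4 — false.

2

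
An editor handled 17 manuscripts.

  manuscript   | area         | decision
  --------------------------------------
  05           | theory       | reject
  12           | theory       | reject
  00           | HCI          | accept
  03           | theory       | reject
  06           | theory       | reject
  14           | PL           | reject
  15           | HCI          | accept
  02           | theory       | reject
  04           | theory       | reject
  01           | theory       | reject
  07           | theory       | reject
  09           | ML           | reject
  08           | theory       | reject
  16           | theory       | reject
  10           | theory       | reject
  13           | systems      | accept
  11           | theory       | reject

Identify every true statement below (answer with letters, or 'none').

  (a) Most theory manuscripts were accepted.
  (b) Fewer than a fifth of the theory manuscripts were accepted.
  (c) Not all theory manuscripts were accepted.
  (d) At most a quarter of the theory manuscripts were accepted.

|A| = 12, |A ∩ B| = 0, |A ∖ B| = 12.
(a) |A ∩ B| > |A ∖ B|: fails.
(b) |A ∩ B| / |A| < 1/5: holds.
(c) A ⊄ B (|A ∖ B| ≥ 1): holds.
(d) |A ∩ B| / |A| ≤ 1/4: holds.

(b), (c), (d)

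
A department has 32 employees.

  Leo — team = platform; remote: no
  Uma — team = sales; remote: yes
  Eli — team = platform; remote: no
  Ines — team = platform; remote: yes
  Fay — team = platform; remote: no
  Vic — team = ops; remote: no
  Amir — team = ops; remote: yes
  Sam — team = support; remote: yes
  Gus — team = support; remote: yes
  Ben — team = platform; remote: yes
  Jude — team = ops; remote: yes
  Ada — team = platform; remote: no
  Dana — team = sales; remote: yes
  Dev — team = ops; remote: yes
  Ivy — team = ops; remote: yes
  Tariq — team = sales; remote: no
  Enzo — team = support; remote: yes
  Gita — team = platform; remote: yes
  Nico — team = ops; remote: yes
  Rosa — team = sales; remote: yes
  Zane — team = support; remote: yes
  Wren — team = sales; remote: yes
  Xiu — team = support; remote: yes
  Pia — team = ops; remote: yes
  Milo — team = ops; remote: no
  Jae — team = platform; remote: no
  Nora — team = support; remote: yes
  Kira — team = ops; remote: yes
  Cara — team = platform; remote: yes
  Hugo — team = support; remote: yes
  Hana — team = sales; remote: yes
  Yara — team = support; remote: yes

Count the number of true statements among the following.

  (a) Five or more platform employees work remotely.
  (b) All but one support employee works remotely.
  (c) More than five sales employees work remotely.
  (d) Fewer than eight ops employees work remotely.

(a) platform: |A| = 9, |A ∩ B| = 4; needs |A ∩ B| ≥ 5 — false.
(b) support: |A| = 8, |A ∩ B| = 8; needs |A ∖ B| = 1 — false.
(c) sales: |A| = 6, |A ∩ B| = 5; needs |A ∩ B| > 5 — false.
(d) ops: |A| = 9, |A ∩ B| = 7; needs |A ∩ B| < 8 — true.

1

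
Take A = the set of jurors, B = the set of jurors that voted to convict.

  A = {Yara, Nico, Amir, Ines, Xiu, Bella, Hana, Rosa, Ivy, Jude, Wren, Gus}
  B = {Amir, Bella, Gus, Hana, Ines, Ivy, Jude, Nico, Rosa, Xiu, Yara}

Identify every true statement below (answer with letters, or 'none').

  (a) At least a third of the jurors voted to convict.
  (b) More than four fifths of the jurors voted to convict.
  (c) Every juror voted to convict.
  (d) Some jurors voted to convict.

(a), (b), (d)

|A| = 12, |A ∩ B| = 11, |A ∖ B| = 1.
(a) |A ∩ B| / |A| ≥ 1/3: holds.
(b) |A ∩ B| / |A| > 4/5: holds.
(c) A ⊆ B, i.e. every element of A is in B (|A ∖ B| = 0): fails.
(d) A ∩ B ≠ ∅ (|A ∩ B| ≥ 1): holds.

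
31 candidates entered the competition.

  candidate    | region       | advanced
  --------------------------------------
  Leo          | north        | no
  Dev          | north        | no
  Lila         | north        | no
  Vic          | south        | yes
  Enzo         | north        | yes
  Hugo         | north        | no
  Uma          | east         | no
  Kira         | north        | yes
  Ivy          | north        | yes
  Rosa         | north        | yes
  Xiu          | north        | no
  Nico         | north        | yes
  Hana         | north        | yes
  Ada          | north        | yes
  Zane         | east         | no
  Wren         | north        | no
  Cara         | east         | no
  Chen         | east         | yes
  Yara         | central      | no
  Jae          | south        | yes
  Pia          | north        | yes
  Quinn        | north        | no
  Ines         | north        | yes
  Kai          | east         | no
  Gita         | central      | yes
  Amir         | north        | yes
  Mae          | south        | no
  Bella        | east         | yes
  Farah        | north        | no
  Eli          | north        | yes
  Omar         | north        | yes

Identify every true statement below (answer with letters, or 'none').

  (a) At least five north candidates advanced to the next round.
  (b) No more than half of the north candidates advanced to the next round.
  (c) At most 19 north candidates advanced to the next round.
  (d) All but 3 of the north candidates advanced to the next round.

|A| = 20, |A ∩ B| = 12, |A ∖ B| = 8.
(a) |A ∩ B| ≥ 5: holds.
(b) |A ∩ B| ≤ |A ∖ B|: fails.
(c) |A ∩ B| ≤ 19: holds.
(d) |A ∖ B| = 3: fails.

(a), (c)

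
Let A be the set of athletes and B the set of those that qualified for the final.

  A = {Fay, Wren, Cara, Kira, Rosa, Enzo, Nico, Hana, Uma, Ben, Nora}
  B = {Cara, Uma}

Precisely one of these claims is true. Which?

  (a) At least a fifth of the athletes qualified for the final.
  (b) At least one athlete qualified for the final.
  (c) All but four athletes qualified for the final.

(b)

|A| = 11, |A ∩ B| = 2, |A ∖ B| = 9.
(a) requires |A ∩ B| / |A| ≥ 1/5: false.
(b) requires A ∩ B ≠ ∅ (|A ∩ B| ≥ 1): true.
(c) requires |A ∖ B| = 4: false.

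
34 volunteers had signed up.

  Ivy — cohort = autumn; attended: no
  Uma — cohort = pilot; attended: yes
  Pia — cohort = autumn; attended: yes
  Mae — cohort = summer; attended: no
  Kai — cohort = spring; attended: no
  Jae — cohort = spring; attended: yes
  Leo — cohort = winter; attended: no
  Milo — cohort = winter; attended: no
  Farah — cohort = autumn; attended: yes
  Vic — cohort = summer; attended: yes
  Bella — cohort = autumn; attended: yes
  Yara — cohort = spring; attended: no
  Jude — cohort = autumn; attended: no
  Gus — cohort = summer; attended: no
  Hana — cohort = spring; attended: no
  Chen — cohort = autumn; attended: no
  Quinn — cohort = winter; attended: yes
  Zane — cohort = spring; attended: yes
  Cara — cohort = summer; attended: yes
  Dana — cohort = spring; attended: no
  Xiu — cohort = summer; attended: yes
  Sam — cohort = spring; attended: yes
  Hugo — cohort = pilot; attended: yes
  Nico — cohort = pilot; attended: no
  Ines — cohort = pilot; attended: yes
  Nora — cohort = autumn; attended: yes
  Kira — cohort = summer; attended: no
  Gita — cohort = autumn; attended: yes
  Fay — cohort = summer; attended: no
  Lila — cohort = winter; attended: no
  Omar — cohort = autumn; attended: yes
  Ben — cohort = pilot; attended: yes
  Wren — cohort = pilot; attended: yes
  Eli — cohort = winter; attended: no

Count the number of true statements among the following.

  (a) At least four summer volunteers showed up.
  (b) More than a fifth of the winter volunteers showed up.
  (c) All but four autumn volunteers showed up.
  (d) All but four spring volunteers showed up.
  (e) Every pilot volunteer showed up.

1

(a) summer: |A| = 7, |A ∩ B| = 3; needs |A ∩ B| ≥ 4 — false.
(b) winter: |A| = 5, |A ∩ B| = 1; needs |A ∩ B| / |A| > 1/5 — false.
(c) autumn: |A| = 9, |A ∩ B| = 6; needs |A ∖ B| = 4 — false.
(d) spring: |A| = 7, |A ∩ B| = 3; needs |A ∖ B| = 4 — true.
(e) pilot: |A| = 6, |A ∩ B| = 5; needs A ⊆ B, i.e. every element of A is in B (|A ∖ B| = 0) — false.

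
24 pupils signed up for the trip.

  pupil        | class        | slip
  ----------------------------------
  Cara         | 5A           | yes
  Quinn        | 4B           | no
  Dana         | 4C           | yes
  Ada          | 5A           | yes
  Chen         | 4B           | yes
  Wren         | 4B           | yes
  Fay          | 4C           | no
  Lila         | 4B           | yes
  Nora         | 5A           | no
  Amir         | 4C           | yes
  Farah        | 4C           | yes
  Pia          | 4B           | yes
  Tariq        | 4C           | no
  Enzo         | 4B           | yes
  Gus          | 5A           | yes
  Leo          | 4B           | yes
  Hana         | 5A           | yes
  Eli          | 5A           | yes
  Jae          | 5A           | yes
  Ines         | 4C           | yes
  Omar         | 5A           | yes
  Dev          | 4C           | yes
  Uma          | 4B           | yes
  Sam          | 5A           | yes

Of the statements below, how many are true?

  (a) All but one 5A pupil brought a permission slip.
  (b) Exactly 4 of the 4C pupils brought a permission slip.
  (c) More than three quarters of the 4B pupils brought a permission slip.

(a) 5A: |A| = 9, |A ∩ B| = 8; needs |A ∖ B| = 1 — true.
(b) 4C: |A| = 7, |A ∩ B| = 5; needs |A ∩ B| = 4 — false.
(c) 4B: |A| = 8, |A ∩ B| = 7; needs |A ∩ B| / |A| > 3/4 — true.

2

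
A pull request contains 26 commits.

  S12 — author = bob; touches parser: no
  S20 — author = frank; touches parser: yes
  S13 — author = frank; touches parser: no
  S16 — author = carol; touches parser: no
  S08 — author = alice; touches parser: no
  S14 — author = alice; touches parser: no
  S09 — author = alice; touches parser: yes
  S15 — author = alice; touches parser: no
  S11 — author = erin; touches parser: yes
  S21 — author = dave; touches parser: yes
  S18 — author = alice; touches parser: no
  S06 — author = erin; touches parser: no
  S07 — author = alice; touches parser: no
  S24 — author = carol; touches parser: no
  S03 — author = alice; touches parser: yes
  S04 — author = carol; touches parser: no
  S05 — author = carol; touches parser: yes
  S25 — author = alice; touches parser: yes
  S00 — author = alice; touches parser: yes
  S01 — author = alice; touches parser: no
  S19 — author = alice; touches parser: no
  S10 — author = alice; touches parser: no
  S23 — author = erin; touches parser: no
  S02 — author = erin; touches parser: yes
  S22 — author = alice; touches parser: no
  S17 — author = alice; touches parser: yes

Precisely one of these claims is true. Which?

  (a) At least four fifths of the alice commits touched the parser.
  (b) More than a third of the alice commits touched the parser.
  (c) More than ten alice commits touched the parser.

(b)

|A| = 14, |A ∩ B| = 5, |A ∖ B| = 9.
(a) requires |A ∩ B| / |A| ≥ 4/5: false.
(b) requires |A ∩ B| / |A| > 1/3: true.
(c) requires |A ∩ B| > 10: false.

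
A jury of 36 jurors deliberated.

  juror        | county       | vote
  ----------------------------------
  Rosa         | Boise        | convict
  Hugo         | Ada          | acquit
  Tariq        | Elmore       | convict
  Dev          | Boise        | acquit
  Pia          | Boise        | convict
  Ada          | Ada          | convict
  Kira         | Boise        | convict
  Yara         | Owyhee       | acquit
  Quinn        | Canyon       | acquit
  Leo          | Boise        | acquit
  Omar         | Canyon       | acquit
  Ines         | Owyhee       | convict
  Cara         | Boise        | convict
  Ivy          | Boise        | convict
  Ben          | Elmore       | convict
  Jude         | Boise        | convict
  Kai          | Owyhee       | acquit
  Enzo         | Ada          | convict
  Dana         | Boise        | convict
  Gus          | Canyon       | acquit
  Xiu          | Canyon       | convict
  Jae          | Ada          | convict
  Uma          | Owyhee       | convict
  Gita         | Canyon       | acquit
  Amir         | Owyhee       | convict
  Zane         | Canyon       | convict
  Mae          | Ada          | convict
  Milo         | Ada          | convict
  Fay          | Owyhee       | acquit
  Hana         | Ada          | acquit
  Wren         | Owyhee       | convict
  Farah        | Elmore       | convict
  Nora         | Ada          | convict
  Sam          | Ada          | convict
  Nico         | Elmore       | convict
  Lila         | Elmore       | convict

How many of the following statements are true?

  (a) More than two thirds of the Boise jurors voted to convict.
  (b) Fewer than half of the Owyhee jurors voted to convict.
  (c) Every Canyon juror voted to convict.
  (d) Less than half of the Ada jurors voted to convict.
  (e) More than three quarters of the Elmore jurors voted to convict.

2

(a) Boise: |A| = 9, |A ∩ B| = 7; needs |A ∩ B| / |A| > 2/3 — true.
(b) Owyhee: |A| = 7, |A ∩ B| = 4; needs |A ∩ B| < |A ∖ B| — false.
(c) Canyon: |A| = 6, |A ∩ B| = 2; needs A ⊆ B, i.e. every element of A is in B (|A ∖ B| = 0) — false.
(d) Ada: |A| = 9, |A ∩ B| = 7; needs |A ∩ B| < |A ∖ B| — false.
(e) Elmore: |A| = 5, |A ∩ B| = 5; needs |A ∩ B| / |A| > 3/4 — true.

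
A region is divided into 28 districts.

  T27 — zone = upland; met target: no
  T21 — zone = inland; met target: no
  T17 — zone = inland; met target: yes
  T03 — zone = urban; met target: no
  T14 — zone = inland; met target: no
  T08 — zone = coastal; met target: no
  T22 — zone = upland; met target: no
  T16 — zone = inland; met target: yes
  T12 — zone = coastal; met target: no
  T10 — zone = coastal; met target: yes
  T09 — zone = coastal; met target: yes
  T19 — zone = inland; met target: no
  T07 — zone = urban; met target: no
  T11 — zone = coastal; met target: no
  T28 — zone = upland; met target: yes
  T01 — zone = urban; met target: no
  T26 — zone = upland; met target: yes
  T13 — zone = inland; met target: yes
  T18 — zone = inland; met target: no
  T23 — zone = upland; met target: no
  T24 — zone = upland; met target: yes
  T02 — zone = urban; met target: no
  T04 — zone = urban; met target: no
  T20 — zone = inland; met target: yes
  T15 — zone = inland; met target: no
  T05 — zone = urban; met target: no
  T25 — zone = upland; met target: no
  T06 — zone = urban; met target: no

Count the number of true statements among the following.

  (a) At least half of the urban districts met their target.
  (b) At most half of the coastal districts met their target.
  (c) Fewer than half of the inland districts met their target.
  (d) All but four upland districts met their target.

3

(a) urban: |A| = 7, |A ∩ B| = 0; needs |A ∩ B| ≥ |A ∖ B| — false.
(b) coastal: |A| = 5, |A ∩ B| = 2; needs |A ∩ B| ≤ |A ∖ B| — true.
(c) inland: |A| = 9, |A ∩ B| = 4; needs |A ∩ B| < |A ∖ B| — true.
(d) upland: |A| = 7, |A ∩ B| = 3; needs |A ∖ B| = 4 — true.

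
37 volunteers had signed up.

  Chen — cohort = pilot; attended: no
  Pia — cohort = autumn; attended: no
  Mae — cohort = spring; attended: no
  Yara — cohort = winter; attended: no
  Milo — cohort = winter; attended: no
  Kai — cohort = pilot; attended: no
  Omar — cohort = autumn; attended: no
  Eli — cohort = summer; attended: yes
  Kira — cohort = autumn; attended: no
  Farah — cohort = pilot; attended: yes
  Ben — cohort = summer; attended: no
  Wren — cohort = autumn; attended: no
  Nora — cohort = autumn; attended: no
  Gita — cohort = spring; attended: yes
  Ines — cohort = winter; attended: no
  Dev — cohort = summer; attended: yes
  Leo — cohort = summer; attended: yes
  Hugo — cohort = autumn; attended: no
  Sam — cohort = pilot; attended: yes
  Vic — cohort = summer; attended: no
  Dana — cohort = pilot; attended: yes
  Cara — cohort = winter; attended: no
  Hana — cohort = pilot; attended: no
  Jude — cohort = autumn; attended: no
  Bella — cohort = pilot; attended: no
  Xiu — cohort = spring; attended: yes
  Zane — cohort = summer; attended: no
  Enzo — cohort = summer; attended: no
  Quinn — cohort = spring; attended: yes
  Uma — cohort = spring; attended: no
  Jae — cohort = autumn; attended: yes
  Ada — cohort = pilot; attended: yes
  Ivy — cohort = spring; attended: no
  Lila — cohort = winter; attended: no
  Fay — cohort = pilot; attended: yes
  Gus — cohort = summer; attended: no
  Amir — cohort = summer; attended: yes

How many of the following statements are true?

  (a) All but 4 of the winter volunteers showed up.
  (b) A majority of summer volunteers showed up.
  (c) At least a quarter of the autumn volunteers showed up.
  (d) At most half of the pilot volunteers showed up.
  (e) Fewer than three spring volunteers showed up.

0

(a) winter: |A| = 5, |A ∩ B| = 0; needs |A ∖ B| = 4 — false.
(b) summer: |A| = 9, |A ∩ B| = 4; needs |A ∩ B| > |A ∖ B| — false.
(c) autumn: |A| = 8, |A ∩ B| = 1; needs |A ∩ B| / |A| ≥ 1/4 — false.
(d) pilot: |A| = 9, |A ∩ B| = 5; needs |A ∩ B| ≤ |A ∖ B| — false.
(e) spring: |A| = 6, |A ∩ B| = 3; needs |A ∩ B| < 3 — false.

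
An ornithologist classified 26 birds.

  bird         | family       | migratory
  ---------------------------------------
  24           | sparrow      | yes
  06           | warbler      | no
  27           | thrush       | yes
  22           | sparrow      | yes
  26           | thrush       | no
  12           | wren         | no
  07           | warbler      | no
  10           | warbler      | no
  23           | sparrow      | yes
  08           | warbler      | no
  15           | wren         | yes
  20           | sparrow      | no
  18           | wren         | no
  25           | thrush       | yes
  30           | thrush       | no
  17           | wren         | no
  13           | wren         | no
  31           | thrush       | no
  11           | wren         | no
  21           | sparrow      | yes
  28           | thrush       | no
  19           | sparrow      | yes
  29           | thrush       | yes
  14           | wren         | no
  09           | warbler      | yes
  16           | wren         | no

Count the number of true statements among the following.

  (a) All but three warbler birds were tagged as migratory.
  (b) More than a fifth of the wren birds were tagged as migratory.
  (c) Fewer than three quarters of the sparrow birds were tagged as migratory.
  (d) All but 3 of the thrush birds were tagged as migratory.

(a) warbler: |A| = 5, |A ∩ B| = 1; needs |A ∖ B| = 3 — false.
(b) wren: |A| = 8, |A ∩ B| = 1; needs |A ∩ B| / |A| > 1/5 — false.
(c) sparrow: |A| = 6, |A ∩ B| = 5; needs |A ∩ B| / |A| < 3/4 — false.
(d) thrush: |A| = 7, |A ∩ B| = 3; needs |A ∖ B| = 3 — false.

0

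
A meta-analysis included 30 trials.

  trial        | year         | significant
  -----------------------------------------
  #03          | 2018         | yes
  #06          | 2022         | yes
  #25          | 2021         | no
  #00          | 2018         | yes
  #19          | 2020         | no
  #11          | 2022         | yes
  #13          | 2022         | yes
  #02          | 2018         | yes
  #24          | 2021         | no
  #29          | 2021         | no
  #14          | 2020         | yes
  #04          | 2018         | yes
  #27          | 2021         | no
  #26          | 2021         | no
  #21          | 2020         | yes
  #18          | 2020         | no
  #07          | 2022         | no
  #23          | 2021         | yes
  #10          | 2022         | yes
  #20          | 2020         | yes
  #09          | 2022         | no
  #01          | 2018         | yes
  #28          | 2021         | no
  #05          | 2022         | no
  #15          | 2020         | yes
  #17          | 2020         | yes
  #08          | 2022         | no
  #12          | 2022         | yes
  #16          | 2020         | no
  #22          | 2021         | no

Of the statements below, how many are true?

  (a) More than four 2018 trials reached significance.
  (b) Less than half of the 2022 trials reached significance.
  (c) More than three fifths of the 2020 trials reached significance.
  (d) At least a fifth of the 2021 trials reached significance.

2

(a) 2018: |A| = 5, |A ∩ B| = 5; needs |A ∩ B| > 4 — true.
(b) 2022: |A| = 9, |A ∩ B| = 5; needs |A ∩ B| < |A ∖ B| — false.
(c) 2020: |A| = 8, |A ∩ B| = 5; needs |A ∩ B| / |A| > 3/5 — true.
(d) 2021: |A| = 8, |A ∩ B| = 1; needs |A ∩ B| / |A| ≥ 1/5 — false.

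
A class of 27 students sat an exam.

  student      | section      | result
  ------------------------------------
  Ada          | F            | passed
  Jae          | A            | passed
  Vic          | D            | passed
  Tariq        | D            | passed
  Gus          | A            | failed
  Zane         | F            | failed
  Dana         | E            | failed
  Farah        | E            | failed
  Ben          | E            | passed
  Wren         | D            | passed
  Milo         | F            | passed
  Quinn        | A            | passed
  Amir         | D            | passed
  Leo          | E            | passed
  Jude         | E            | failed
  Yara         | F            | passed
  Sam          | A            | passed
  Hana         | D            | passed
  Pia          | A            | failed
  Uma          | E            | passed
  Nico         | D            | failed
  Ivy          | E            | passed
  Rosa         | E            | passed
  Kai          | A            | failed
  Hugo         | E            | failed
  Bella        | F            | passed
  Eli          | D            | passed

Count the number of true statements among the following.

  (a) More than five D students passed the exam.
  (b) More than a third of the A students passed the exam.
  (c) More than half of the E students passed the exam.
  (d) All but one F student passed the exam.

4

(a) D: |A| = 7, |A ∩ B| = 6; needs |A ∩ B| > 5 — true.
(b) A: |A| = 6, |A ∩ B| = 3; needs |A ∩ B| / |A| > 1/3 — true.
(c) E: |A| = 9, |A ∩ B| = 5; needs |A ∩ B| > |A ∖ B| — true.
(d) F: |A| = 5, |A ∩ B| = 4; needs |A ∖ B| = 1 — true.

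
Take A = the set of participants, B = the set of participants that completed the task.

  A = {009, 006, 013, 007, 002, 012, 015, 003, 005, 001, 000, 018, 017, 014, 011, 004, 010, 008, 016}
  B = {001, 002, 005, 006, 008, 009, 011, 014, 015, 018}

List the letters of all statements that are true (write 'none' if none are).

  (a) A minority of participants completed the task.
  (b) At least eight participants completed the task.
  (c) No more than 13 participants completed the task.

|A| = 19, |A ∩ B| = 10, |A ∖ B| = 9.
(a) |A ∩ B| < |A ∖ B|: fails.
(b) |A ∩ B| ≥ 8: holds.
(c) |A ∩ B| ≤ 13: holds.

(b), (c)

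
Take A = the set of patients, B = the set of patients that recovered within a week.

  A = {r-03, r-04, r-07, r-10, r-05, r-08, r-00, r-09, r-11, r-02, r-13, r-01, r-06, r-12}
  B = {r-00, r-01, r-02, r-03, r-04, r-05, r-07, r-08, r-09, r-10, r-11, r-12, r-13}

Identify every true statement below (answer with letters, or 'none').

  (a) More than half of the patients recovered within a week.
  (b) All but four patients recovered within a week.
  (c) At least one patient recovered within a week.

|A| = 14, |A ∩ B| = 13, |A ∖ B| = 1.
(a) |A ∩ B| > |A ∖ B|: holds.
(b) |A ∖ B| = 4: fails.
(c) A ∩ B ≠ ∅ (|A ∩ B| ≥ 1): holds.

(a), (c)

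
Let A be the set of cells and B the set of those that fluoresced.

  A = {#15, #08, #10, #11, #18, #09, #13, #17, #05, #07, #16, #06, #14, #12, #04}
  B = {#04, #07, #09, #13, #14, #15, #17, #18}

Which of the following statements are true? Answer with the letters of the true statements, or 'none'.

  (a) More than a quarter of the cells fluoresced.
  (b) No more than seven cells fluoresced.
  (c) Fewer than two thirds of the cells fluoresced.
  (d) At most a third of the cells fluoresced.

(a), (c)

|A| = 15, |A ∩ B| = 8, |A ∖ B| = 7.
(a) |A ∩ B| / |A| > 1/4: holds.
(b) |A ∩ B| ≤ 7: fails.
(c) |A ∩ B| / |A| < 2/3: holds.
(d) |A ∩ B| / |A| ≤ 1/3: fails.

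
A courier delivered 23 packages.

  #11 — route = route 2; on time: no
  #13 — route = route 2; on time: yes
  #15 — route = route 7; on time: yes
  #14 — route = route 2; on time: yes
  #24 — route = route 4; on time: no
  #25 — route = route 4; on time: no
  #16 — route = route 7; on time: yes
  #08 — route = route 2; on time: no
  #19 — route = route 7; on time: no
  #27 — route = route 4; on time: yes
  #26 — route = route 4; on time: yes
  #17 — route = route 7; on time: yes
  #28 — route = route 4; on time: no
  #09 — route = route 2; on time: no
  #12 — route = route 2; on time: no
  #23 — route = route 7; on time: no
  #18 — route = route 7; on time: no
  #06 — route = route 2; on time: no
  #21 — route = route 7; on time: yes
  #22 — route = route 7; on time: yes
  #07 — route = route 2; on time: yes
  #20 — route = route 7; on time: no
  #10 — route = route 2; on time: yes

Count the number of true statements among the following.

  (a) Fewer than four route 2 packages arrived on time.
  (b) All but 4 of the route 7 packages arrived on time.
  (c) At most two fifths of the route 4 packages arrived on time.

2

(a) route 2: |A| = 9, |A ∩ B| = 4; needs |A ∩ B| < 4 — false.
(b) route 7: |A| = 9, |A ∩ B| = 5; needs |A ∖ B| = 4 — true.
(c) route 4: |A| = 5, |A ∩ B| = 2; needs |A ∩ B| / |A| ≤ 2/5 — true.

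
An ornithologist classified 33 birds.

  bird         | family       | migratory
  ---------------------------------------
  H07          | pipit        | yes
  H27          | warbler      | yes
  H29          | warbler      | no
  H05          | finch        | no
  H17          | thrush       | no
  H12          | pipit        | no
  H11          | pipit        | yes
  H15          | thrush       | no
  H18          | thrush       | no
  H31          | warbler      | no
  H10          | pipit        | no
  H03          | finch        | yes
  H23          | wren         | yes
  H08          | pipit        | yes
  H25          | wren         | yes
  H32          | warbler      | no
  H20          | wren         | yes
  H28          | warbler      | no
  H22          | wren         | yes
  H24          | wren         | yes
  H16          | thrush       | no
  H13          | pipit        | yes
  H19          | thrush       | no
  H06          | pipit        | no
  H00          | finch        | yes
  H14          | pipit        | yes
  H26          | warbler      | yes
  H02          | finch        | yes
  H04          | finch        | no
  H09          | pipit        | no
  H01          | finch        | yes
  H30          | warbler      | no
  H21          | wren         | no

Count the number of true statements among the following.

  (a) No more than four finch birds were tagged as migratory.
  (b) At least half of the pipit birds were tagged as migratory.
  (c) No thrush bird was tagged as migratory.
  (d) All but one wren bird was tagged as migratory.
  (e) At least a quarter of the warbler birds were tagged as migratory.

(a) finch: |A| = 6, |A ∩ B| = 4; needs |A ∩ B| ≤ 4 — true.
(b) pipit: |A| = 9, |A ∩ B| = 5; needs |A ∩ B| ≥ |A ∖ B| — true.
(c) thrush: |A| = 5, |A ∩ B| = 0; needs A ∩ B = ∅ (|A ∩ B| = 0) — true.
(d) wren: |A| = 6, |A ∩ B| = 5; needs |A ∖ B| = 1 — true.
(e) warbler: |A| = 7, |A ∩ B| = 2; needs |A ∩ B| / |A| ≥ 1/4 — true.

5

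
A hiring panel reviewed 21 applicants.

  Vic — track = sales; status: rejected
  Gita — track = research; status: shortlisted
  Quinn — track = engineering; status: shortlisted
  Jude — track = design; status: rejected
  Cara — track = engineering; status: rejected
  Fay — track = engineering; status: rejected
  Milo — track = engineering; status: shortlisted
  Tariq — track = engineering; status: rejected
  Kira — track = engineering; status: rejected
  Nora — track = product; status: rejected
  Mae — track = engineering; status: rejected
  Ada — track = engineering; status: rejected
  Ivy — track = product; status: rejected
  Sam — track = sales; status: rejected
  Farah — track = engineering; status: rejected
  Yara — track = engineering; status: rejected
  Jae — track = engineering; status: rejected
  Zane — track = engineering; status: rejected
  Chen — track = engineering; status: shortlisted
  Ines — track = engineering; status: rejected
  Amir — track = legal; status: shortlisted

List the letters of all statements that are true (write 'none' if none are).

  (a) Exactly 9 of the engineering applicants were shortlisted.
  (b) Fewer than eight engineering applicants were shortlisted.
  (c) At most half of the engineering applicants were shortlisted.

(b), (c)

|A| = 14, |A ∩ B| = 3, |A ∖ B| = 11.
(a) |A ∩ B| = 9: fails.
(b) |A ∩ B| < 8: holds.
(c) |A ∩ B| ≤ |A ∖ B|: holds.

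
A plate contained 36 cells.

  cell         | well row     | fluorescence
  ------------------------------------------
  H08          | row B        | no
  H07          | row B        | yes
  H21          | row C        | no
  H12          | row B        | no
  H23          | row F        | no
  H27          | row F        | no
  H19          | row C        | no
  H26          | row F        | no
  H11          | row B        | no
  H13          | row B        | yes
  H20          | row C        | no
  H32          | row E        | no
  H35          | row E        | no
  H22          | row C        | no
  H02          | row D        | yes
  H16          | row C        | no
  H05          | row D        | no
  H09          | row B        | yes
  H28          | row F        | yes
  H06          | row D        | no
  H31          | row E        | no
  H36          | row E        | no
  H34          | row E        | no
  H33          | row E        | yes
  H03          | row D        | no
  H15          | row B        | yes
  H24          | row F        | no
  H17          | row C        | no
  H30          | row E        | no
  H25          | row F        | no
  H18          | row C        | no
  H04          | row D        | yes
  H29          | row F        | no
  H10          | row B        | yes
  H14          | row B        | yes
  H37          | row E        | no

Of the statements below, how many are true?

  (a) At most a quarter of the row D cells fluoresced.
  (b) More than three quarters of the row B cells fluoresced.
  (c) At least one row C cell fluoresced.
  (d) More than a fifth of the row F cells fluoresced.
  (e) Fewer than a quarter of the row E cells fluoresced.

(a) row D: |A| = 5, |A ∩ B| = 2; needs |A ∩ B| / |A| ≤ 1/4 — false.
(b) row B: |A| = 9, |A ∩ B| = 6; needs |A ∩ B| / |A| > 3/4 — false.
(c) row C: |A| = 7, |A ∩ B| = 0; needs A ∩ B ≠ ∅ (|A ∩ B| ≥ 1) — false.
(d) row F: |A| = 7, |A ∩ B| = 1; needs |A ∩ B| / |A| > 1/5 — false.
(e) row E: |A| = 8, |A ∩ B| = 1; needs |A ∩ B| / |A| < 1/4 — true.

1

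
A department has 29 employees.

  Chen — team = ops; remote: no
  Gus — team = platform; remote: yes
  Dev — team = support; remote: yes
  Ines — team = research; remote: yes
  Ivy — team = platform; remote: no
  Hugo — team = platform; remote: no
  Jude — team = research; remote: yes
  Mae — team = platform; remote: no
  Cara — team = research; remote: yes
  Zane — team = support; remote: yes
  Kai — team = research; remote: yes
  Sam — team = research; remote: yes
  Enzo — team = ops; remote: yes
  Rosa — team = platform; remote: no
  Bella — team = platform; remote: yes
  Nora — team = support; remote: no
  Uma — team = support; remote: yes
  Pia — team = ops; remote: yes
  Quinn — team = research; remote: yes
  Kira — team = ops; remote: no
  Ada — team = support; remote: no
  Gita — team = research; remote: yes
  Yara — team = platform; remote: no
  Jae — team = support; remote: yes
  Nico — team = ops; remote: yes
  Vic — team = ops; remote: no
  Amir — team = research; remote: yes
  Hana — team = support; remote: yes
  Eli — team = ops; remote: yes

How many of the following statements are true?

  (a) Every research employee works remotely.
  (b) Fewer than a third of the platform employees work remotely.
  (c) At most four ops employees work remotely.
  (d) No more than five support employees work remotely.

4

(a) research: |A| = 8, |A ∩ B| = 8; needs A ⊆ B, i.e. every element of A is in B (|A ∖ B| = 0) — true.
(b) platform: |A| = 7, |A ∩ B| = 2; needs |A ∩ B| / |A| < 1/3 — true.
(c) ops: |A| = 7, |A ∩ B| = 4; needs |A ∩ B| ≤ 4 — true.
(d) support: |A| = 7, |A ∩ B| = 5; needs |A ∩ B| ≤ 5 — true.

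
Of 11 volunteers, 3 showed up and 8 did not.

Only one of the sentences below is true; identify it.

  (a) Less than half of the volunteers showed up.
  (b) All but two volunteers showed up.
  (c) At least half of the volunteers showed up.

|A| = 11, |A ∩ B| = 3, |A ∖ B| = 8.
(a) requires |A ∩ B| < |A ∖ B|: true.
(b) requires |A ∖ B| = 2: false.
(c) requires |A ∩ B| ≥ |A ∖ B|: false.

(a)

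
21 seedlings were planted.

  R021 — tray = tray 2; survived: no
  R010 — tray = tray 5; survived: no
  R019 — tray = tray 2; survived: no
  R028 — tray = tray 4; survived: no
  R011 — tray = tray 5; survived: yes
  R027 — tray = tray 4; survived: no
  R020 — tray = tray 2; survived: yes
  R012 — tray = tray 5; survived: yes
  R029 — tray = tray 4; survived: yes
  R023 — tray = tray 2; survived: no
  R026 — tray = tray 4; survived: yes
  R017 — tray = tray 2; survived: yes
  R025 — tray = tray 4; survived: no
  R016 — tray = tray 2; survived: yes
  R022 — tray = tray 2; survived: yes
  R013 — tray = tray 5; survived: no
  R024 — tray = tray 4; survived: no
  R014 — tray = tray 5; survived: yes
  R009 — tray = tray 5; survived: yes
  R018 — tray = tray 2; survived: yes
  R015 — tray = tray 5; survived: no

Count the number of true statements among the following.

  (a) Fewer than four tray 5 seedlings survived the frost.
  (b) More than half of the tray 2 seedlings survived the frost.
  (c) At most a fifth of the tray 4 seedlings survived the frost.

1

(a) tray 5: |A| = 7, |A ∩ B| = 4; needs |A ∩ B| < 4 — false.
(b) tray 2: |A| = 8, |A ∩ B| = 5; needs |A ∩ B| > |A ∖ B| — true.
(c) tray 4: |A| = 6, |A ∩ B| = 2; needs |A ∩ B| / |A| ≤ 1/5 — false.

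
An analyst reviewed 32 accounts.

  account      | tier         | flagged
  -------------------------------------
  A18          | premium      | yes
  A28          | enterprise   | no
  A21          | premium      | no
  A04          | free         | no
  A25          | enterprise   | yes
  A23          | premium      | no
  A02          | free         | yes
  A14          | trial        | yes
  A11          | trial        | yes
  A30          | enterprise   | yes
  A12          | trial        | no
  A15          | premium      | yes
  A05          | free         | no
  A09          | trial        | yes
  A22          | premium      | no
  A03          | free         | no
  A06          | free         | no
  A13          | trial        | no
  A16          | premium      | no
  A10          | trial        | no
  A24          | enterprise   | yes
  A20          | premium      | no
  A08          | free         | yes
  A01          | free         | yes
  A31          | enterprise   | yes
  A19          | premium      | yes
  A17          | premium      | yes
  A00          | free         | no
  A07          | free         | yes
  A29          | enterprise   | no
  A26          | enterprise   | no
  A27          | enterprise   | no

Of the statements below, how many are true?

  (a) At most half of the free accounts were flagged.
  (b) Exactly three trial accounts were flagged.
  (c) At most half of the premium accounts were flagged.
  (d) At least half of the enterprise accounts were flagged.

(a) free: |A| = 9, |A ∩ B| = 4; needs |A ∩ B| ≤ |A ∖ B| — true.
(b) trial: |A| = 6, |A ∩ B| = 3; needs |A ∩ B| = 3 — true.
(c) premium: |A| = 9, |A ∩ B| = 4; needs |A ∩ B| ≤ |A ∖ B| — true.
(d) enterprise: |A| = 8, |A ∩ B| = 4; needs |A ∩ B| ≥ |A ∖ B| — true.

4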